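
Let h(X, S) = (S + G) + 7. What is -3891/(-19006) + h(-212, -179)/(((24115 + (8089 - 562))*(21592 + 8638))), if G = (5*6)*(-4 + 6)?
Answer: 71574728969/349614514730 ≈ 0.20472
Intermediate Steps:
G = 60 (G = 30*2 = 60)
h(X, S) = 67 + S (h(X, S) = (S + 60) + 7 = (60 + S) + 7 = 67 + S)
-3891/(-19006) + h(-212, -179)/(((24115 + (8089 - 562))*(21592 + 8638))) = -3891/(-19006) + (67 - 179)/(((24115 + (8089 - 562))*(21592 + 8638))) = -3891*(-1/19006) - 112*1/(30230*(24115 + 7527)) = 3891/19006 - 112/(31642*30230) = 3891/19006 - 112/956537660 = 3891/19006 - 112*1/956537660 = 3891/19006 - 28/239134415 = 71574728969/349614514730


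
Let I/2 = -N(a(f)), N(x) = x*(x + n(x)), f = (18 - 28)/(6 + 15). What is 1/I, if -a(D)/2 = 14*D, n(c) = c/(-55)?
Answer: -11/3840 ≈ -0.0028646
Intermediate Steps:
n(c) = -c/55 (n(c) = c*(-1/55) = -c/55)
f = -10/21 ≈ -0.47619
a(D) = -28*D
N(x) = 54*x²/55 (N(x) = x*(x - x/55) = x*(54*x/55) = 54*x²/55)
I = -3840/11 (I = 2*(-54*(-28*(-10/21))²/55) = 2*(-54*(40/3)²/55) = 2*(-54*1600/(55*9)) = 2*(-1*1920/11) = 2*(-1920/11) = -3840/11 ≈ -349.09)
1/I = 1/(-3840/11) = -11/3840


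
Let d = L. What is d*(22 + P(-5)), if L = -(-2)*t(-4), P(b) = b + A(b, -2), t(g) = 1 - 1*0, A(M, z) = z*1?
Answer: 30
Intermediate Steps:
A(M, z) = z
t(g) = 1 (t(g) = 1 + 0 = 1)
P(b) = -2 + b (P(b) = b - 2 = -2 + b)
L = 2 (L = -(-2) = -1*(-2) = 2)
d = 2
d*(22 + P(-5)) = 2*(22 + (-2 - 5)) = 2*(22 - 7) = 2*15 = 30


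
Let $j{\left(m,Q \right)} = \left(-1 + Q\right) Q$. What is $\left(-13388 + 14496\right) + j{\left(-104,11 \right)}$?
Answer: $1218$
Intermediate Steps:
$j{\left(m,Q \right)} = Q \left(-1 + Q\right)$
$\left(-13388 + 14496\right) + j{\left(-104,11 \right)} = \left(-13388 + 14496\right) + 11 \left(-1 + 11\right) = 1108 + 11 \cdot 10 = 1108 + 110 = 1218$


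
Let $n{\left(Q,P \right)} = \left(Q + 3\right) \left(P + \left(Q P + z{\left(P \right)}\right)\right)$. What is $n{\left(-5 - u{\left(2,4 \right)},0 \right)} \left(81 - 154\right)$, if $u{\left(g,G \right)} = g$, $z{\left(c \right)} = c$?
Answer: $0$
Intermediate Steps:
$n{\left(Q,P \right)} = \left(3 + Q\right) \left(2 P + P Q\right)$ ($n{\left(Q,P \right)} = \left(Q + 3\right) \left(P + \left(Q P + P\right)\right) = \left(3 + Q\right) \left(P + \left(P Q + P\right)\right) = \left(3 + Q\right) \left(P + \left(P + P Q\right)\right) = \left(3 + Q\right) \left(2 P + P Q\right)$)
$n{\left(-5 - u{\left(2,4 \right)},0 \right)} \left(81 - 154\right) = 0 \left(6 + \left(-5 - 2\right)^{2} + 5 \left(-5 - 2\right)\right) \left(81 - 154\right) = 0 \left(6 + \left(-5 - 2\right)^{2} + 5 \left(-5 - 2\right)\right) \left(-73\right) = 0 \left(6 + \left(-7\right)^{2} + 5 \left(-7\right)\right) \left(-73\right) = 0 \left(6 + 49 - 35\right) \left(-73\right) = 0 \cdot 20 \left(-73\right) = 0 \left(-73\right) = 0$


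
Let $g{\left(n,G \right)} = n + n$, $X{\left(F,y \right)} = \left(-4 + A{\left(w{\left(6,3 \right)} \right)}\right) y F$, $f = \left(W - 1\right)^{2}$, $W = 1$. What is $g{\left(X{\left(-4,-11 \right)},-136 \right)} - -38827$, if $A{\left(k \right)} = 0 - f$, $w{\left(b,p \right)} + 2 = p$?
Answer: $38475$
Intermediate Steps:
$f = 0$ ($f = \left(1 - 1\right)^{2} = 0^{2} = 0$)
$w{\left(b,p \right)} = -2 + p$
$A{\left(k \right)} = 0$ ($A{\left(k \right)} = 0 - 0 = 0 + 0 = 0$)
$X{\left(F,y \right)} = - 4 F y$ ($X{\left(F,y \right)} = \left(-4 + 0\right) y F = - 4 y F = - 4 F y$)
$g{\left(n,G \right)} = 2 n$
$g{\left(X{\left(-4,-11 \right)},-136 \right)} - -38827 = 2 \left(\left(-4\right) \left(-4\right) \left(-11\right)\right) - -38827 = 2 \left(-176\right) + 38827 = -352 + 38827 = 38475$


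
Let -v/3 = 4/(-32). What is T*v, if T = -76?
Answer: -57/2 ≈ -28.500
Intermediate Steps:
v = 3/8 (v = -12/(-32) = -12*(-1)/32 = -3*(-⅛) = 3/8 ≈ 0.37500)
T*v = -76*3/8 = -57/2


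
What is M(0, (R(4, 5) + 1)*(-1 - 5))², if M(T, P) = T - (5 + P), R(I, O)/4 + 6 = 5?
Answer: 529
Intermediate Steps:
R(I, O) = -4 (R(I, O) = -24 + 4*5 = -24 + 20 = -4)
M(T, P) = -5 + T - P (M(T, P) = T + (-5 - P) = -5 + T - P)
M(0, (R(4, 5) + 1)*(-1 - 5))² = (-5 + 0 - (-4 + 1)*(-1 - 5))² = (-5 + 0 - (-3)*(-6))² = (-5 + 0 - 1*18)² = (-5 + 0 - 18)² = (-23)² = 529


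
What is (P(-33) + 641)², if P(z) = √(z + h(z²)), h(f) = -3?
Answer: 410845 + 7692*I ≈ 4.1085e+5 + 7692.0*I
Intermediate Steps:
P(z) = √(-3 + z) (P(z) = √(z - 3) = √(-3 + z))
(P(-33) + 641)² = (√(-3 - 33) + 641)² = (√(-36) + 641)² = (6*I + 641)² = (641 + 6*I)²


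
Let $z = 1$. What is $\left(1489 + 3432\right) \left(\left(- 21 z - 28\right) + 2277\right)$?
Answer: $10963988$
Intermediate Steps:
$\left(1489 + 3432\right) \left(\left(- 21 z - 28\right) + 2277\right) = \left(1489 + 3432\right) \left(\left(\left(-21\right) 1 - 28\right) + 2277\right) = 4921 \left(\left(-21 - 28\right) + 2277\right) = 4921 \left(-49 + 2277\right) = 4921 \cdot 2228 = 10963988$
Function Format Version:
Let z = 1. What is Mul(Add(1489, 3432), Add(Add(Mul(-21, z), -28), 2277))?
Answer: 10963988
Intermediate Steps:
Mul(Add(1489, 3432), Add(Add(Mul(-21, z), -28), 2277)) = Mul(Add(1489, 3432), Add(Add(Mul(-21, 1), -28), 2277)) = Mul(4921, Add(Add(-21, -28), 2277)) = Mul(4921, Add(-49, 2277)) = Mul(4921, 2228) = 10963988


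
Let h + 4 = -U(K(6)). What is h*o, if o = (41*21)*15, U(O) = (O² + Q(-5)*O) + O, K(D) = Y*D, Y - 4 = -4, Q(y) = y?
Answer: -51660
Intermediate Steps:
Y = 0 (Y = 4 - 4 = 0)
K(D) = 0 (K(D) = 0*D = 0)
U(O) = O² - 4*O (U(O) = (O² - 5*O) + O = O² - 4*O)
h = -4 (h = -4 - 0*(-4 + 0) = -4 - 0*(-4) = -4 - 1*0 = -4 + 0 = -4)
o = 12915 (o = 861*15 = 12915)
h*o = -4*12915 = -51660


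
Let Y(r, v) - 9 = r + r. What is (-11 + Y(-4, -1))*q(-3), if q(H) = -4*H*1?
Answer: -120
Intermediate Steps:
Y(r, v) = 9 + 2*r (Y(r, v) = 9 + (r + r) = 9 + 2*r)
q(H) = -4*H
(-11 + Y(-4, -1))*q(-3) = (-11 + (9 + 2*(-4)))*(-4*(-3)) = (-11 + (9 - 8))*12 = (-11 + 1)*12 = -10*12 = -120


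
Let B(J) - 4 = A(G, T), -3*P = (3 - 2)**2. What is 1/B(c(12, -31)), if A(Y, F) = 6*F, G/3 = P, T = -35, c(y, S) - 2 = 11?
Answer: -1/206 ≈ -0.0048544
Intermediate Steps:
c(y, S) = 13 (c(y, S) = 2 + 11 = 13)
P = -1/3 (P = -(3 - 2)**2/3 = -1/3*1**2 = -1/3*1 = -1/3 ≈ -0.33333)
G = -1 (G = 3*(-1/3) = -1)
B(J) = -206 (B(J) = 4 + 6*(-35) = 4 - 210 = -206)
1/B(c(12, -31)) = 1/(-206) = -1/206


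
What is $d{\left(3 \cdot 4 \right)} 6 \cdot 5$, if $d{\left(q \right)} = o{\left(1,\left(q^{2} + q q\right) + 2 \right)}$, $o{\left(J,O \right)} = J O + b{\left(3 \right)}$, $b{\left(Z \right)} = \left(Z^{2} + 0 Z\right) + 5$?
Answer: $9120$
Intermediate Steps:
$b{\left(Z \right)} = 5 + Z^{2}$ ($b{\left(Z \right)} = \left(Z^{2} + 0\right) + 5 = Z^{2} + 5 = 5 + Z^{2}$)
$o{\left(J,O \right)} = 14 + J O$ ($o{\left(J,O \right)} = J O + \left(5 + 3^{2}\right) = J O + \left(5 + 9\right) = J O + 14 = 14 + J O$)
$d{\left(q \right)} = 16 + 2 q^{2}$ ($d{\left(q \right)} = 14 + 1 \left(\left(q^{2} + q q\right) + 2\right) = 14 + 1 \left(\left(q^{2} + q^{2}\right) + 2\right) = 14 + 1 \left(2 q^{2} + 2\right) = 14 + 1 \left(2 + 2 q^{2}\right) = 14 + \left(2 + 2 q^{2}\right) = 16 + 2 q^{2}$)
$d{\left(3 \cdot 4 \right)} 6 \cdot 5 = \left(16 + 2 \left(3 \cdot 4\right)^{2}\right) 6 \cdot 5 = \left(16 + 2 \cdot 12^{2}\right) 30 = \left(16 + 2 \cdot 144\right) 30 = \left(16 + 288\right) 30 = 304 \cdot 30 = 9120$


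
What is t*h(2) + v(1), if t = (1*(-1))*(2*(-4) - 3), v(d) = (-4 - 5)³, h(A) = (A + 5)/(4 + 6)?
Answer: -7213/10 ≈ -721.30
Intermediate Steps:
h(A) = ½ + A/10 (h(A) = (5 + A)/10 = (5 + A)*(⅒) = ½ + A/10)
v(d) = -729 (v(d) = (-9)³ = -729)
t = 11 (t = -(-8 - 3) = -1*(-11) = 11)
t*h(2) + v(1) = 11*(½ + (⅒)*2) - 729 = 11*(½ + ⅕) - 729 = 11*(7/10) - 729 = 77/10 - 729 = -7213/10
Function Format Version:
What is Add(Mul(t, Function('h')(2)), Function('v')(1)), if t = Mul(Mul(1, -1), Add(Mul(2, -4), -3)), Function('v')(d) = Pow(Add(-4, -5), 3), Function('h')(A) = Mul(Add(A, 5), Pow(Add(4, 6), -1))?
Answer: Rational(-7213, 10) ≈ -721.30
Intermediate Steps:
Function('h')(A) = Add(Rational(1, 2), Mul(Rational(1, 10), A)) (Function('h')(A) = Mul(Add(5, A), Pow(10, -1)) = Mul(Add(5, A), Rational(1, 10)) = Add(Rational(1, 2), Mul(Rational(1, 10), A)))
Function('v')(d) = -729 (Function('v')(d) = Pow(-9, 3) = -729)
t = 11 (t = Mul(-1, Add(-8, -3)) = Mul(-1, -11) = 11)
Add(Mul(t, Function('h')(2)), Function('v')(1)) = Add(Mul(11, Add(Rational(1, 2), Mul(Rational(1, 10), 2))), -729) = Add(Mul(11, Add(Rational(1, 2), Rational(1, 5))), -729) = Add(Mul(11, Rational(7, 10)), -729) = Add(Rational(77, 10), -729) = Rational(-7213, 10)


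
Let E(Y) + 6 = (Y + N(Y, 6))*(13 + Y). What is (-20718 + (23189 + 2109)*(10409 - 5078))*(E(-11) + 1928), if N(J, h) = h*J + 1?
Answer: 238671968400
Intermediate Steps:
N(J, h) = 1 + J*h (N(J, h) = J*h + 1 = 1 + J*h)
E(Y) = -6 + (1 + 7*Y)*(13 + Y) (E(Y) = -6 + (Y + (1 + Y*6))*(13 + Y) = -6 + (Y + (1 + 6*Y))*(13 + Y) = -6 + (1 + 7*Y)*(13 + Y))
(-20718 + (23189 + 2109)*(10409 - 5078))*(E(-11) + 1928) = (-20718 + (23189 + 2109)*(10409 - 5078))*((7 + 7*(-11)² + 92*(-11)) + 1928) = (-20718 + 25298*5331)*((7 + 7*121 - 1012) + 1928) = (-20718 + 134863638)*((7 + 847 - 1012) + 1928) = 134842920*(-158 + 1928) = 134842920*1770 = 238671968400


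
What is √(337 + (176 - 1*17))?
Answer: 4*√31 ≈ 22.271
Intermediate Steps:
√(337 + (176 - 1*17)) = √(337 + (176 - 17)) = √(337 + 159) = √496 = 4*√31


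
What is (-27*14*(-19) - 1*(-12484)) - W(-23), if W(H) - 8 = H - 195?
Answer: 19876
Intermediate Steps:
W(H) = -187 + H (W(H) = 8 + (H - 195) = 8 + (-195 + H) = -187 + H)
(-27*14*(-19) - 1*(-12484)) - W(-23) = (-27*14*(-19) - 1*(-12484)) - (-187 - 23) = (-378*(-19) + 12484) - 1*(-210) = (7182 + 12484) + 210 = 19666 + 210 = 19876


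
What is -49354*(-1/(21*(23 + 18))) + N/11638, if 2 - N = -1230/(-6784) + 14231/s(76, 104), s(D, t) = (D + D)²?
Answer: 18508914168625/322894727232 ≈ 57.322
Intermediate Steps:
s(D, t) = 4*D² (s(D, t) = (2*D)² = 4*D²)
N = 38757/32224 (N = 2 - (-1230/(-6784) + 14231/((4*76²))) = 2 - (-1230*(-1/6784) + 14231/((4*5776))) = 2 - (615/3392 + 14231/23104) = 2 - (615/3392 + 14231*(1/23104)) = 2 - (615/3392 + 749/1216) = 2 - 1*25691/32224 = 2 - 25691/32224 = 38757/32224 ≈ 1.2027)
-49354*(-1/(21*(23 + 18))) + N/11638 = -49354*(-1/(21*(23 + 18))) + (38757/32224)/11638 = -49354/((-21*41)) + (38757/32224)*(1/11638) = -49354/(-861) + 38757/375022912 = -49354*(-1/861) + 38757/375022912 = 49354/861 + 38757/375022912 = 18508914168625/322894727232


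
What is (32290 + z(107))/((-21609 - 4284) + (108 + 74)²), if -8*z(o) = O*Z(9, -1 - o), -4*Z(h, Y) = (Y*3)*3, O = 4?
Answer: 9191/2066 ≈ 4.4487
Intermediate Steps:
Z(h, Y) = -9*Y/4 (Z(h, Y) = -Y*3*3/4 = -3*Y*3/4 = -9*Y/4)
z(o) = -9/8 - 9*o/8 (z(o) = -(-9*(-1 - o)/4)/2 = -(9/4 + 9*o/4)/2 = -(9 + 9*o)/8 = -9/8 - 9*o/8)
(32290 + z(107))/((-21609 - 4284) + (108 + 74)²) = (32290 + (-9/8 - 9/8*107))/((-21609 - 4284) + (108 + 74)²) = (32290 + (-9/8 - 963/8))/(-25893 + 182²) = (32290 - 243/2)/(-25893 + 33124) = (64337/2)/7231 = (64337/2)*(1/7231) = 9191/2066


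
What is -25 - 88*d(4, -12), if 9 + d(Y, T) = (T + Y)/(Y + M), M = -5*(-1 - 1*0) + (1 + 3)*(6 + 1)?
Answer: 29083/37 ≈ 786.03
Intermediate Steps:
M = 33 (M = -5*(-1 + 0) + 4*7 = -5*(-1) + 28 = 5 + 28 = 33)
d(Y, T) = -9 + (T + Y)/(33 + Y) (d(Y, T) = -9 + (T + Y)/(Y + 33) = -9 + (T + Y)/(33 + Y))
-25 - 88*d(4, -12) = -25 - 88*(-297 - 12 - 8*4)/(33 + 4) = -25 - 88*(-297 - 12 - 32)/37 = -25 - 88*(-341)/37 = -25 - 88*(-341/37) = -25 + 30008/37 = 29083/37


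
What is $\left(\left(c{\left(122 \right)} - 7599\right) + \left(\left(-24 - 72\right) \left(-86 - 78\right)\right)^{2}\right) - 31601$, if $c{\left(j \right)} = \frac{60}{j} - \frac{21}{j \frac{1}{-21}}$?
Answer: $\frac{30235789493}{122} \approx 2.4783 \cdot 10^{8}$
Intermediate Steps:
$c{\left(j \right)} = \frac{501}{j}$ ($c{\left(j \right)} = \frac{60}{j} - \frac{21}{j \left(- \frac{1}{21}\right)} = \frac{60}{j} - \frac{21}{\left(- \frac{1}{21}\right) j} = \frac{60}{j} - 21 \left(- \frac{21}{j}\right) = \frac{60}{j} + \frac{441}{j} = \frac{501}{j}$)
$\left(\left(c{\left(122 \right)} - 7599\right) + \left(\left(-24 - 72\right) \left(-86 - 78\right)\right)^{2}\right) - 31601 = \left(\left(\frac{501}{122} - 7599\right) + \left(\left(-24 - 72\right) \left(-86 - 78\right)\right)^{2}\right) - 31601 = \left(\left(501 \cdot \frac{1}{122} - 7599\right) + \left(\left(-96\right) \left(-164\right)\right)^{2}\right) - 31601 = \left(\left(\frac{501}{122} - 7599\right) + 15744^{2}\right) - 31601 = \left(- \frac{926577}{122} + 247873536\right) - 31601 = \frac{30239644815}{122} - 31601 = \frac{30235789493}{122}$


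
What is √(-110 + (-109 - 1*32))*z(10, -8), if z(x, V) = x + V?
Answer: 2*I*√251 ≈ 31.686*I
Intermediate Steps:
z(x, V) = V + x
√(-110 + (-109 - 1*32))*z(10, -8) = √(-110 + (-109 - 1*32))*(-8 + 10) = √(-110 + (-109 - 32))*2 = √(-110 - 141)*2 = √(-251)*2 = (I*√251)*2 = 2*I*√251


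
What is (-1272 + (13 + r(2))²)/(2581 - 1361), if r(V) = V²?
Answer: -983/1220 ≈ -0.80574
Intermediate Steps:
(-1272 + (13 + r(2))²)/(2581 - 1361) = (-1272 + (13 + 2²)²)/(2581 - 1361) = (-1272 + (13 + 4)²)/1220 = (-1272 + 17²)*(1/1220) = (-1272 + 289)*(1/1220) = -983*1/1220 = -983/1220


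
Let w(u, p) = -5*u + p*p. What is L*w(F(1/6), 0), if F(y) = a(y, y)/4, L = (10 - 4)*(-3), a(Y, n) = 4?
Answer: 90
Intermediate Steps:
L = -18 (L = 6*(-3) = -18)
F(y) = 1 (F(y) = 4/4 = 4*(¼) = 1)
w(u, p) = p² - 5*u (w(u, p) = -5*u + p² = p² - 5*u)
L*w(F(1/6), 0) = -18*(0² - 5*1) = -18*(0 - 5) = -18*(-5) = 90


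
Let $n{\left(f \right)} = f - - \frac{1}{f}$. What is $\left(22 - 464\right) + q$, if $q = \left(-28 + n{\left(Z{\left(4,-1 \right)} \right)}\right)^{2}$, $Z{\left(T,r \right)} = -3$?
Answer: $\frac{4858}{9} \approx 539.78$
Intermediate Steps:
$n{\left(f \right)} = f + \frac{1}{f}$
$q = \frac{8836}{9}$ ($q = \left(-28 - \left(3 - \frac{1}{-3}\right)\right)^{2} = \left(-28 - \frac{10}{3}\right)^{2} = \left(- \frac{94}{3}\right)^{2} = \frac{8836}{9} \approx 981.78$)
$\left(22 - 464\right) + q = \left(22 - 464\right) + \frac{8836}{9} = -442 + \frac{8836}{9} = \frac{4858}{9}$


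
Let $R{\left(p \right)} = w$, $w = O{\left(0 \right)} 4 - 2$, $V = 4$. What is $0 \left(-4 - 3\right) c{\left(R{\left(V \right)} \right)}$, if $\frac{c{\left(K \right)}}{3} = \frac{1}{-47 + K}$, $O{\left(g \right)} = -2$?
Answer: $0$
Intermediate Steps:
$w = -10$ ($w = \left(-2\right) 4 - 2 = -8 - 2 = -10$)
$R{\left(p \right)} = -10$
$c{\left(K \right)} = \frac{3}{-47 + K}$
$0 \left(-4 - 3\right) c{\left(R{\left(V \right)} \right)} = 0 \left(-4 - 3\right) \frac{3}{-47 - 10} = 0 \left(-7\right) \frac{3}{-57} = 0 \cdot 3 \left(- \frac{1}{57}\right) = 0 \left(- \frac{1}{19}\right) = 0$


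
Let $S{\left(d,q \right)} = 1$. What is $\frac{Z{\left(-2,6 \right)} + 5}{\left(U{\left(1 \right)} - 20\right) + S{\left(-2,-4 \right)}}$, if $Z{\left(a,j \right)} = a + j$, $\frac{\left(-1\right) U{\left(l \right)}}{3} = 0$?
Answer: $- \frac{9}{19} \approx -0.47368$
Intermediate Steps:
$U{\left(l \right)} = 0$ ($U{\left(l \right)} = \left(-3\right) 0 = 0$)
$\frac{Z{\left(-2,6 \right)} + 5}{\left(U{\left(1 \right)} - 20\right) + S{\left(-2,-4 \right)}} = \frac{\left(-2 + 6\right) + 5}{\left(0 - 20\right) + 1} = \frac{4 + 5}{\left(0 - 20\right) + 1} = \frac{9}{-20 + 1} = \frac{9}{-19} = 9 \left(- \frac{1}{19}\right) = - \frac{9}{19}$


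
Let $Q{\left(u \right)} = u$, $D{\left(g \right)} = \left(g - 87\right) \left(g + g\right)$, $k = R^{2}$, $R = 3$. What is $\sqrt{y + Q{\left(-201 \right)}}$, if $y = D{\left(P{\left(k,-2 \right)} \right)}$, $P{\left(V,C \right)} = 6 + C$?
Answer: $i \sqrt{865} \approx 29.411 i$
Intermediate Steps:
$k = 9$ ($k = 3^{2} = 9$)
$D{\left(g \right)} = 2 g \left(-87 + g\right)$ ($D{\left(g \right)} = \left(-87 + g\right) 2 g = 2 g \left(-87 + g\right)$)
$y = -664$ ($y = 2 \left(6 - 2\right) \left(-87 + \left(6 - 2\right)\right) = 2 \cdot 4 \left(-87 + 4\right) = 2 \cdot 4 \left(-83\right) = -664$)
$\sqrt{y + Q{\left(-201 \right)}} = \sqrt{-664 - 201} = \sqrt{-865} = i \sqrt{865}$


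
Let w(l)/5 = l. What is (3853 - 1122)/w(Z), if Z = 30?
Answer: 2731/150 ≈ 18.207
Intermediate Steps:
w(l) = 5*l
(3853 - 1122)/w(Z) = (3853 - 1122)/((5*30)) = 2731/150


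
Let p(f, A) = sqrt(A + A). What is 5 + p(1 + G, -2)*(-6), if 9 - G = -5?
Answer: 5 - 12*I ≈ 5.0 - 12.0*I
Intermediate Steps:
G = 14 (G = 9 - 1*(-5) = 9 + 5 = 14)
p(f, A) = sqrt(2)*sqrt(A) (p(f, A) = sqrt(2*A) = sqrt(2)*sqrt(A))
5 + p(1 + G, -2)*(-6) = 5 + (sqrt(2)*sqrt(-2))*(-6) = 5 + (sqrt(2)*(I*sqrt(2)))*(-6) = 5 + (2*I)*(-6) = 5 - 12*I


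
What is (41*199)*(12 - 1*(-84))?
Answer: 783264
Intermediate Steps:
(41*199)*(12 - 1*(-84)) = 8159*(12 + 84) = 8159*96 = 783264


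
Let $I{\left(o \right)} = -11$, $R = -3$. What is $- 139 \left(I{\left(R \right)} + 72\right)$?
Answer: $-8479$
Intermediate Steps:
$- 139 \left(I{\left(R \right)} + 72\right) = - 139 \left(-11 + 72\right) = \left(-139\right) 61 = -8479$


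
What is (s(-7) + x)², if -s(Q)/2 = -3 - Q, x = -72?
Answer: 6400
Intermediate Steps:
s(Q) = 6 + 2*Q (s(Q) = -2*(-3 - Q) = 6 + 2*Q)
(s(-7) + x)² = ((6 + 2*(-7)) - 72)² = ((6 - 14) - 72)² = (-8 - 72)² = (-80)² = 6400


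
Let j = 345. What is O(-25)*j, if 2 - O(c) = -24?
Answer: 8970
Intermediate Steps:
O(c) = 26 (O(c) = 2 - 1*(-24) = 2 + 24 = 26)
O(-25)*j = 26*345 = 8970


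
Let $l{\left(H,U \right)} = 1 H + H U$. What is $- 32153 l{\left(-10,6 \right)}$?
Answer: $2250710$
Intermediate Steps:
$l{\left(H,U \right)} = H + H U$
$- 32153 l{\left(-10,6 \right)} = - 32153 \left(- 10 \left(1 + 6\right)\right) = - 32153 \left(\left(-10\right) 7\right) = \left(-32153\right) \left(-70\right) = 2250710$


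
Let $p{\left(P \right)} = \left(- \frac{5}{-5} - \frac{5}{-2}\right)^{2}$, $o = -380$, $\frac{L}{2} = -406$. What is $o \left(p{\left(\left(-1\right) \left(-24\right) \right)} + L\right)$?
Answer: $303905$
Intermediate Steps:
$L = -812$ ($L = 2 \left(-406\right) = -812$)
$p{\left(P \right)} = \frac{49}{4}$ ($p{\left(P \right)} = \left(\left(-5\right) \left(- \frac{1}{5}\right) - - \frac{5}{2}\right)^{2} = \left(1 + \frac{5}{2}\right)^{2} = \left(\frac{7}{2}\right)^{2} = \frac{49}{4}$)
$o \left(p{\left(\left(-1\right) \left(-24\right) \right)} + L\right) = - 380 \left(\frac{49}{4} - 812\right) = \left(-380\right) \left(- \frac{3199}{4}\right) = 303905$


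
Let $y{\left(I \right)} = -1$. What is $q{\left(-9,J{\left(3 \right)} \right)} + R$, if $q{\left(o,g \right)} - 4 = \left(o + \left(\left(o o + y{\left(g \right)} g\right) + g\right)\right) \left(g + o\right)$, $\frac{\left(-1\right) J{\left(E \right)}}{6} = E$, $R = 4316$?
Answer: $2376$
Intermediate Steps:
$J{\left(E \right)} = - 6 E$
$q{\left(o,g \right)} = 4 + \left(g + o\right) \left(o + o^{2}\right)$ ($q{\left(o,g \right)} = 4 + \left(o + \left(\left(o o - g\right) + g\right)\right) \left(g + o\right) = 4 + \left(o + \left(\left(o^{2} - g\right) + g\right)\right) \left(g + o\right) = 4 + \left(o + o^{2}\right) \left(g + o\right) = 4 + \left(g + o\right) \left(o + o^{2}\right)$)
$q{\left(-9,J{\left(3 \right)} \right)} + R = \left(4 + \left(-9\right)^{2} + \left(-9\right)^{3} + \left(-6\right) 3 \left(-9\right) + \left(-6\right) 3 \left(-9\right)^{2}\right) + 4316 = \left(4 + 81 - 729 - -162 - 1458\right) + 4316 = \left(4 + 81 - 729 + 162 - 1458\right) + 4316 = -1940 + 4316 = 2376$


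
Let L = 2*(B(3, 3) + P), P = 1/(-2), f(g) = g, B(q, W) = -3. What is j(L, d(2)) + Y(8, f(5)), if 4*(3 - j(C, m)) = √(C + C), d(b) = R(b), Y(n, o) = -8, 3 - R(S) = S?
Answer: -5 - I*√14/4 ≈ -5.0 - 0.93541*I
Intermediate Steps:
R(S) = 3 - S
P = -½ ≈ -0.50000
d(b) = 3 - b
L = -7 (L = 2*(-3 - ½) = 2*(-7/2) = -7)
j(C, m) = 3 - √2*√C/4 (j(C, m) = 3 - √(C + C)/4 = 3 - √2*√C/4)
j(L, d(2)) + Y(8, f(5)) = (3 - √2*√(-7)/4) - 8 = (3 - √2*I*√7/4) - 8 = (3 - I*√14/4) - 8 = -5 - I*√14/4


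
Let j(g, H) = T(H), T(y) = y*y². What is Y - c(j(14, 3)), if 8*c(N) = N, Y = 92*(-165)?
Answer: -121467/8 ≈ -15183.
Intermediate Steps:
T(y) = y³
j(g, H) = H³
Y = -15180
c(N) = N/8
Y - c(j(14, 3)) = -15180 - 3³/8 = -15180 - 27/8 = -121467/8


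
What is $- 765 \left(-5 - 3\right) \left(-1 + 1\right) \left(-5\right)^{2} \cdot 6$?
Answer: $0$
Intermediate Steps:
$- 765 \left(-5 - 3\right) \left(-1 + 1\right) \left(-5\right)^{2} \cdot 6 = - 765 \left(-8\right) 0 \cdot 25 \cdot 6 = - 765 \cdot 0 \cdot 25 \cdot 6 = - 765 \cdot 0 \cdot 6 = \left(-765\right) 0 = 0$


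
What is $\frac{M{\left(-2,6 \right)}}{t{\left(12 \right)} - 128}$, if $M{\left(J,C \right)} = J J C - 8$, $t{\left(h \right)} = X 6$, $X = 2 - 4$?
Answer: $- \frac{4}{35} \approx -0.11429$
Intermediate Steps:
$X = -2$
$t{\left(h \right)} = -12$ ($t{\left(h \right)} = \left(-2\right) 6 = -12$)
$M{\left(J,C \right)} = -8 + C J^{2}$ ($M{\left(J,C \right)} = J^{2} C - 8 = C J^{2} - 8 = -8 + C J^{2}$)
$\frac{M{\left(-2,6 \right)}}{t{\left(12 \right)} - 128} = \frac{-8 + 6 \left(-2\right)^{2}}{-12 - 128} = \frac{-8 + 6 \cdot 4}{-140} = \left(-8 + 24\right) \left(- \frac{1}{140}\right) = 16 \left(- \frac{1}{140}\right) = - \frac{4}{35}$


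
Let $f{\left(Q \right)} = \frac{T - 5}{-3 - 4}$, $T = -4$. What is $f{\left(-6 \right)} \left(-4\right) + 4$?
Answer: $- \frac{8}{7} \approx -1.1429$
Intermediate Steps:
$f{\left(Q \right)} = \frac{9}{7}$ ($f{\left(Q \right)} = \frac{-4 - 5}{-3 - 4} = - \frac{9}{-7} = \left(-9\right) \left(- \frac{1}{7}\right) = \frac{9}{7}$)
$f{\left(-6 \right)} \left(-4\right) + 4 = \frac{9}{7} \left(-4\right) + 4 = - \frac{36}{7} + 4 = - \frac{8}{7}$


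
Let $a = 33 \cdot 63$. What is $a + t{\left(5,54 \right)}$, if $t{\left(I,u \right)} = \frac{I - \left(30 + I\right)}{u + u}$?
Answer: $\frac{37417}{18} \approx 2078.7$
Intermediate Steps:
$a = 2079$
$t{\left(I,u \right)} = - \frac{15}{u}$ ($t{\left(I,u \right)} = - \frac{30}{2 u} = - 30 \frac{1}{2 u} = - \frac{15}{u}$)
$a + t{\left(5,54 \right)} = 2079 - \frac{15}{54} = 2079 - \frac{5}{18} = \frac{37417}{18}$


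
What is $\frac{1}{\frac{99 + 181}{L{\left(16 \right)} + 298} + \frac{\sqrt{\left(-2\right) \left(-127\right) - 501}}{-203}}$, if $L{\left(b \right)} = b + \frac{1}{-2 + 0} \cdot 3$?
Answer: $\frac{576926000}{520785071} + \frac{3171875 i \sqrt{247}}{520785071} \approx 1.1078 + 0.095721 i$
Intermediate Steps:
$L{\left(b \right)} = - \frac{3}{2} + b$ ($L{\left(b \right)} = b + \frac{1}{-2} \cdot 3 = b - \frac{3}{2} = - \frac{3}{2} + b$)
$\frac{1}{\frac{99 + 181}{L{\left(16 \right)} + 298} + \frac{\sqrt{\left(-2\right) \left(-127\right) - 501}}{-203}} = \frac{1}{\frac{99 + 181}{\left(- \frac{3}{2} + 16\right) + 298} + \frac{\sqrt{\left(-2\right) \left(-127\right) - 501}}{-203}} = \frac{1}{\frac{280}{\frac{29}{2} + 298} + \sqrt{254 - 501} \left(- \frac{1}{203}\right)} = \frac{1}{\frac{280}{\frac{625}{2}} + \sqrt{-247} \left(- \frac{1}{203}\right)} = \frac{1}{280 \cdot \frac{2}{625} + i \sqrt{247} \left(- \frac{1}{203}\right)} = \frac{1}{\frac{112}{125} - \frac{i \sqrt{247}}{203}}$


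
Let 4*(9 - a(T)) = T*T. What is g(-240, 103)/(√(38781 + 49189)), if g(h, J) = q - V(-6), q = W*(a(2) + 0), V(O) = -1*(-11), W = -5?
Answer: -51*√87970/87970 ≈ -0.17195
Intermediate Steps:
V(O) = 11
a(T) = 9 - T²/4 (a(T) = 9 - T*T/4 = 9 - T²/4)
q = -40 (q = -5*((9 - ¼*2²) + 0) = -5*((9 - ¼*4) + 0) = -5*((9 - 1) + 0) = -5*(8 + 0) = -5*8 = -40)
g(h, J) = -51 (g(h, J) = -40 - 1*11 = -40 - 11 = -51)
g(-240, 103)/(√(38781 + 49189)) = -51/√(38781 + 49189) = -51*√87970/87970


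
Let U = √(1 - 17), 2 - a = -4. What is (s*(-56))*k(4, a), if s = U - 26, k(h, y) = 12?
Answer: 17472 - 2688*I ≈ 17472.0 - 2688.0*I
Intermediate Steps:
a = 6 (a = 2 - 1*(-4) = 2 + 4 = 6)
U = 4*I (U = √(-16) = 4*I ≈ 4.0*I)
s = -26 + 4*I (s = 4*I - 26 = -26 + 4*I ≈ -26.0 + 4.0*I)
(s*(-56))*k(4, a) = ((-26 + 4*I)*(-56))*12 = (1456 - 224*I)*12 = 17472 - 2688*I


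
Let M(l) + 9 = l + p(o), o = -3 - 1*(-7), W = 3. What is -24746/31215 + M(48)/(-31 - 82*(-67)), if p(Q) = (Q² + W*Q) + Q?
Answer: -44323711/56842515 ≈ -0.77976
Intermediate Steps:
o = 4 (o = -3 + 7 = 4)
p(Q) = Q² + 4*Q (p(Q) = (Q² + 3*Q) + Q = Q² + 4*Q)
M(l) = 23 + l (M(l) = -9 + (l + 4*(4 + 4)) = -9 + (l + 4*8) = -9 + (l + 32) = -9 + (32 + l) = 23 + l)
-24746/31215 + M(48)/(-31 - 82*(-67)) = -24746/31215 + (23 + 48)/(-31 - 82*(-67)) = -24746*1/31215 + 71/(-31 + 5494) = -24746/31215 + 71/5463 = -44323711/56842515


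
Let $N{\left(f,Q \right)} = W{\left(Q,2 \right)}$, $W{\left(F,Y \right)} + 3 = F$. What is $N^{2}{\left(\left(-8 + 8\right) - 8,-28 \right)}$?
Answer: $961$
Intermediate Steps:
$W{\left(F,Y \right)} = -3 + F$
$N{\left(f,Q \right)} = -3 + Q$
$N^{2}{\left(\left(-8 + 8\right) - 8,-28 \right)} = \left(-3 - 28\right)^{2} = \left(-31\right)^{2} = 961$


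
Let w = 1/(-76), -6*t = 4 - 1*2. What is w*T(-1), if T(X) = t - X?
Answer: -1/114 ≈ -0.0087719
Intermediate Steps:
t = -⅓ (t = -(4 - 1*2)/6 = -(4 - 2)/6 = -⅙*2 = -⅓ ≈ -0.33333)
w = -1/76 ≈ -0.013158
T(X) = -⅓ - X
w*T(-1) = -(-⅓ - 1*(-1))/76 = -(-⅓ + 1)/76 = -1/76*⅔ = -1/114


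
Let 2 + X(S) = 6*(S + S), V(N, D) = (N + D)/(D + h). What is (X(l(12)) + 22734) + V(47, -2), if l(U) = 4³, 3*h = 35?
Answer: 681635/29 ≈ 23505.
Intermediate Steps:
h = 35/3 (h = (⅓)*35 = 35/3 ≈ 11.667)
l(U) = 64
V(N, D) = (D + N)/(35/3 + D) (V(N, D) = (N + D)/(D + 35/3) = (D + N)/(35/3 + D))
X(S) = -2 + 12*S (X(S) = -2 + 6*(S + S) = -2 + 6*(2*S) = -2 + 12*S)
(X(l(12)) + 22734) + V(47, -2) = ((-2 + 12*64) + 22734) + 3*(-2 + 47)/(35 + 3*(-2)) = ((-2 + 768) + 22734) + 3*45/(35 - 6) = (766 + 22734) + 3*45/29 = 23500 + 3*(1/29)*45 = 23500 + 135/29 = 681635/29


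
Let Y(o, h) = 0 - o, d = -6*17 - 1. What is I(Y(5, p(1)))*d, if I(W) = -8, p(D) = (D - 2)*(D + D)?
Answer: 824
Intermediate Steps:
p(D) = 2*D*(-2 + D) (p(D) = (-2 + D)*(2*D) = 2*D*(-2 + D))
d = -103 (d = -102 - 1 = -103)
Y(o, h) = -o
I(Y(5, p(1)))*d = -8*(-103) = 824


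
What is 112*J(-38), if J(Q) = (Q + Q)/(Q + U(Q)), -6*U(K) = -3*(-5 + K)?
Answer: 2432/17 ≈ 143.06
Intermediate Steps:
U(K) = -5/2 + K/2 (U(K) = -(-1)*(-5 + K)/2 = -(15 - 3*K)/6 = -5/2 + K/2)
J(Q) = 2*Q/(-5/2 + 3*Q/2) (J(Q) = (Q + Q)/(Q + (-5/2 + Q/2)) = (2*Q)/(-5/2 + 3*Q/2) = 2*Q/(-5/2 + 3*Q/2))
112*J(-38) = 112*(4*(-38)/(-5 + 3*(-38))) = 112*(4*(-38)/(-5 - 114)) = 112*(4*(-38)/(-119)) = 112*(4*(-38)*(-1/119)) = 112*(152/119) = 2432/17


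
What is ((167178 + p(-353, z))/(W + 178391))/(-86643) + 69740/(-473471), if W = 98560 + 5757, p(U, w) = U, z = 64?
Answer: -1708337219876135/11597515541625924 ≈ -0.14730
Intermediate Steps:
W = 104317
((167178 + p(-353, z))/(W + 178391))/(-86643) + 69740/(-473471) = ((167178 - 353)/(104317 + 178391))/(-86643) + 69740/(-473471) = (166825/282708)*(-1/86643) + 69740*(-1/473471) = (166825*(1/282708))*(-1/86643) - 69740/473471 = (166825/282708)*(-1/86643) - 69740/473471 = -166825/24494669244 - 69740/473471 = -1708337219876135/11597515541625924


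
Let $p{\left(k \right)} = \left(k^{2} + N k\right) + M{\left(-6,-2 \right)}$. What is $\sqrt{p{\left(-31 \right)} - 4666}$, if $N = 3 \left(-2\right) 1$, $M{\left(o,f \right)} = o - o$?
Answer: $3 i \sqrt{391} \approx 59.321 i$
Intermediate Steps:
$M{\left(o,f \right)} = 0$
$N = -6$ ($N = \left(-6\right) 1 = -6$)
$p{\left(k \right)} = k^{2} - 6 k$ ($p{\left(k \right)} = \left(k^{2} - 6 k\right) + 0 = k^{2} - 6 k$)
$\sqrt{p{\left(-31 \right)} - 4666} = \sqrt{- 31 \left(-6 - 31\right) - 4666} = \sqrt{\left(-31\right) \left(-37\right) - 4666} = \sqrt{1147 - 4666} = \sqrt{-3519} = 3 i \sqrt{391}$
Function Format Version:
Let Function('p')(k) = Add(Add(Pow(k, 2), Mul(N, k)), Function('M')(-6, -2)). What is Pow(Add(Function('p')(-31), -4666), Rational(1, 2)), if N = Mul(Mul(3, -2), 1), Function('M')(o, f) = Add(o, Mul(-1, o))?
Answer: Mul(3, I, Pow(391, Rational(1, 2))) ≈ Mul(59.321, I)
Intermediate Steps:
Function('M')(o, f) = 0
N = -6 (N = Mul(-6, 1) = -6)
Function('p')(k) = Add(Pow(k, 2), Mul(-6, k)) (Function('p')(k) = Add(Add(Pow(k, 2), Mul(-6, k)), 0) = Add(Pow(k, 2), Mul(-6, k)))
Pow(Add(Function('p')(-31), -4666), Rational(1, 2)) = Pow(Add(Mul(-31, Add(-6, -31)), -4666), Rational(1, 2)) = Pow(Add(Mul(-31, -37), -4666), Rational(1, 2)) = Pow(Add(1147, -4666), Rational(1, 2)) = Pow(-3519, Rational(1, 2)) = Mul(3, I, Pow(391, Rational(1, 2)))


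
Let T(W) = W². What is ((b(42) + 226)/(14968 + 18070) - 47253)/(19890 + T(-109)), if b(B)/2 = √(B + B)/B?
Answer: -780572194/524825149 + √21/11021328129 ≈ -1.4873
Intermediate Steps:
b(B) = 2*√2/√B (b(B) = 2*(√(B + B)/B) = 2*(√(2*B)/B) = 2*((√2*√B)/B) = 2*(√2/√B) = 2*√2/√B)
((b(42) + 226)/(14968 + 18070) - 47253)/(19890 + T(-109)) = ((2*√2/√42 + 226)/(14968 + 18070) - 47253)/(19890 + (-109)²) = ((2*√2*(√42/42) + 226)/33038 - 47253)/(19890 + 11881) = ((2*√21/21 + 226)*(1/33038) - 47253)/31771 = ((226 + 2*√21/21)*(1/33038) - 47253)*(1/31771) = ((113/16519 + √21/346899) - 47253)*(1/31771) = (-780572194/16519 + √21/346899)*(1/31771) = -780572194/524825149 + √21/11021328129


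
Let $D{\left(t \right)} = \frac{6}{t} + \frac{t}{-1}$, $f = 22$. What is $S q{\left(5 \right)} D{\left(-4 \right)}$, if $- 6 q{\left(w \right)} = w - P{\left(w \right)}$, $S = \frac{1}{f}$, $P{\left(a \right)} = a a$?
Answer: $\frac{25}{66} \approx 0.37879$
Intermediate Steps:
$P{\left(a \right)} = a^{2}$
$D{\left(t \right)} = - t + \frac{6}{t}$ ($D{\left(t \right)} = \frac{6}{t} + t \left(-1\right) = \frac{6}{t} - t = - t + \frac{6}{t}$)
$S = \frac{1}{22} \approx 0.045455$
$q{\left(w \right)} = - \frac{w}{6} + \frac{w^{2}}{6}$ ($q{\left(w \right)} = - \frac{w - w^{2}}{6} = - \frac{w}{6} + \frac{w^{2}}{6}$)
$S q{\left(5 \right)} D{\left(-4 \right)} = \frac{\frac{1}{6} \cdot 5 \left(-1 + 5\right)}{22} \left(\left(-1\right) \left(-4\right) + \frac{6}{-4}\right) = \frac{\frac{1}{6} \cdot 5 \cdot 4}{22} \left(4 + 6 \left(- \frac{1}{4}\right)\right) = \frac{1}{22} \cdot \frac{10}{3} \left(4 - \frac{3}{2}\right) = \frac{5}{33} \cdot \frac{5}{2} = \frac{25}{66}$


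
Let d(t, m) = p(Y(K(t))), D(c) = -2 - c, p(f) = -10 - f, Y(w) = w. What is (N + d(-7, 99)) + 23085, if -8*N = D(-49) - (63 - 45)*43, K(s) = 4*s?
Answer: 185551/8 ≈ 23194.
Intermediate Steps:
d(t, m) = -10 - 4*t
N = 727/8 (N = -((-2 - 1*(-49)) - (63 - 45)*43)/8 = -((-2 + 49) - 18*43)/8 = -(47 - 1*774)/8 = -(47 - 774)/8 = -⅛*(-727) = 727/8 ≈ 90.875)
(N + d(-7, 99)) + 23085 = (727/8 + (-10 - 4*(-7))) + 23085 = (727/8 + (-10 + 28)) + 23085 = (727/8 + 18) + 23085 = 871/8 + 23085 = 185551/8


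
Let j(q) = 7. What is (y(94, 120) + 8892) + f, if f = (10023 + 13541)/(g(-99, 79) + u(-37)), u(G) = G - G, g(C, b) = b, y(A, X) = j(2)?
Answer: 726585/79 ≈ 9197.3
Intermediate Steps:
y(A, X) = 7
u(G) = 0
f = 23564/79 (f = (10023 + 13541)/(79 + 0) = 23564/79 ≈ 298.28)
(y(94, 120) + 8892) + f = (7 + 8892) + 23564/79 = 8899 + 23564/79 = 726585/79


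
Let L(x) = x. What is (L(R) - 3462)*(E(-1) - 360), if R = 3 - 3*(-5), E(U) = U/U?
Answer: 1236396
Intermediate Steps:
E(U) = 1
R = 18 (R = 3 + 15 = 18)
(L(R) - 3462)*(E(-1) - 360) = (18 - 3462)*(1 - 360) = -3444*(-359) = 1236396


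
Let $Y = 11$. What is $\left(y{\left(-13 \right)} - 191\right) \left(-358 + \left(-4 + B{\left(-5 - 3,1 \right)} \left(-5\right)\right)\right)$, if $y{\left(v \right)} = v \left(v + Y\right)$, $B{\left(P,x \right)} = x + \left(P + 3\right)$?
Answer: $56430$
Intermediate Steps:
$B{\left(P,x \right)} = 3 + P + x$ ($B{\left(P,x \right)} = x + \left(3 + P\right) = 3 + P + x$)
$y{\left(v \right)} = v \left(11 + v\right)$ ($y{\left(v \right)} = v \left(v + 11\right) = v \left(11 + v\right)$)
$\left(y{\left(-13 \right)} - 191\right) \left(-358 + \left(-4 + B{\left(-5 - 3,1 \right)} \left(-5\right)\right)\right) = \left(- 13 \left(11 - 13\right) - 191\right) \left(-358 - \left(4 - \left(3 - 8 + 1\right) \left(-5\right)\right)\right) = \left(\left(-13\right) \left(-2\right) - 191\right) \left(-358 - \left(4 - \left(3 - 8 + 1\right) \left(-5\right)\right)\right) = \left(26 - 191\right) \left(-358 - \left(4 - \left(3 - 8 + 1\right) \left(-5\right)\right)\right) = - 165 \left(-358 - -16\right) = - 165 \left(-358 + \left(-4 + 20\right)\right) = - 165 \left(-358 + 16\right) = \left(-165\right) \left(-342\right) = 56430$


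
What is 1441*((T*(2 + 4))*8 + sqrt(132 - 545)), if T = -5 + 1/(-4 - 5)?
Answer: -1060576/3 + 1441*I*sqrt(413) ≈ -3.5353e+5 + 29285.0*I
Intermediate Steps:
T = -46/9 (T = -5 + 1/(-9) = -5 - 1/9 = -46/9 ≈ -5.1111)
1441*((T*(2 + 4))*8 + sqrt(132 - 545)) = 1441*(-46*(2 + 4)/9*8 + sqrt(132 - 545)) = 1441*(-46/9*6*8 + sqrt(-413)) = 1441*(-92/3*8 + I*sqrt(413)) = 1441*(-736/3 + I*sqrt(413)) = -1060576/3 + 1441*I*sqrt(413)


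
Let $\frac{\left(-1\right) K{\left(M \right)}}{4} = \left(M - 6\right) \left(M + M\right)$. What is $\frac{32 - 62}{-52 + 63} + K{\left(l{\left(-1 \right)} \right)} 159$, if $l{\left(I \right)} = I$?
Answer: $- \frac{97974}{11} \approx -8906.7$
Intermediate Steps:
$K{\left(M \right)} = - 8 M \left(-6 + M\right)$ ($K{\left(M \right)} = - 4 \left(M - 6\right) \left(M + M\right) = - 4 \left(-6 + M\right) 2 M = - 4 \cdot 2 M \left(-6 + M\right) = - 8 M \left(-6 + M\right)$)
$\frac{32 - 62}{-52 + 63} + K{\left(l{\left(-1 \right)} \right)} 159 = \frac{32 - 62}{-52 + 63} + 8 \left(-1\right) \left(6 - -1\right) 159 = - \frac{30}{11} + 8 \left(-1\right) \left(6 + 1\right) 159 = \left(-30\right) \frac{1}{11} + 8 \left(-1\right) 7 \cdot 159 = - \frac{30}{11} - 8904 = - \frac{97974}{11}$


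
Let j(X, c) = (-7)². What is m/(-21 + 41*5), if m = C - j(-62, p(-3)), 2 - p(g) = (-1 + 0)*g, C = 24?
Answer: -25/184 ≈ -0.13587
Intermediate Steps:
p(g) = 2 + g (p(g) = 2 - (-1 + 0)*g = 2 - (-1)*g = 2 + g)
j(X, c) = 49
m = -25 (m = 24 - 1*49 = 24 - 49 = -25)
m/(-21 + 41*5) = -25/(-21 + 41*5) = -25/(-21 + 205) = -25/184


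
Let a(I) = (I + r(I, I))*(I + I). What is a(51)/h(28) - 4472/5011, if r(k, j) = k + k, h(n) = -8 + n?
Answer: 39056113/50110 ≈ 779.41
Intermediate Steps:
r(k, j) = 2*k
a(I) = 6*I² (a(I) = (I + 2*I)*(I + I) = (3*I)*(2*I) = 6*I²)
a(51)/h(28) - 4472/5011 = (6*51²)/(-8 + 28) - 4472/5011 = (6*2601)/20 - 4472*1/5011 = 15606*(1/20) - 4472/5011 = 7803/10 - 4472/5011 = 39056113/50110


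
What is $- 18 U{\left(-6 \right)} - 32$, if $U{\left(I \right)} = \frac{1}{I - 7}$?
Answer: $- \frac{398}{13} \approx -30.615$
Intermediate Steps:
$U{\left(I \right)} = \frac{1}{-7 + I}$
$- 18 U{\left(-6 \right)} - 32 = - \frac{18}{-7 - 6} - 32 = - \frac{18}{-13} - 32 = \left(-18\right) \left(- \frac{1}{13}\right) - 32 = \frac{18}{13} - 32 = - \frac{398}{13}$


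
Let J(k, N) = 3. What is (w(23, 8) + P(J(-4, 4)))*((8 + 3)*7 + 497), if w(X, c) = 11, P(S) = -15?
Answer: -2296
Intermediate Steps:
(w(23, 8) + P(J(-4, 4)))*((8 + 3)*7 + 497) = (11 - 15)*((8 + 3)*7 + 497) = -4*(11*7 + 497) = -4*(77 + 497) = -4*574 = -2296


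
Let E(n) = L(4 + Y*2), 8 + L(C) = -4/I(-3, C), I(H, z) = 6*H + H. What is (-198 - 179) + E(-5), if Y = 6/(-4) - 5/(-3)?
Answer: -8081/21 ≈ -384.81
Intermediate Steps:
Y = ⅙ (Y = 6*(-¼) - 5*(-⅓) = -3/2 + 5/3 = ⅙ ≈ 0.16667)
I(H, z) = 7*H
L(C) = -164/21 (L(C) = -8 - 4/(7*(-3)) = -8 - 4/(-21) = -8 - 4*(-1/21) = -8 + 4/21 = -164/21)
E(n) = -164/21
(-198 - 179) + E(-5) = (-198 - 179) - 164/21 = -377 - 164/21 = -8081/21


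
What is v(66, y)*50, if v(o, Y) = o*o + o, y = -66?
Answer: 221100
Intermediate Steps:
v(o, Y) = o + o² (v(o, Y) = o² + o = o + o²)
v(66, y)*50 = (66*(1 + 66))*50 = (66*67)*50 = 4422*50 = 221100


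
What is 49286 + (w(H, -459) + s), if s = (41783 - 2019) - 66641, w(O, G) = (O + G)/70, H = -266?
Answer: 313581/14 ≈ 22399.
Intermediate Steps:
w(O, G) = G/70 + O/70 (w(O, G) = (G + O)*(1/70) = G/70 + O/70)
s = -26877 (s = 39764 - 66641 = -26877)
49286 + (w(H, -459) + s) = 49286 + (((1/70)*(-459) + (1/70)*(-266)) - 26877) = 49286 + ((-459/70 - 19/5) - 26877) = 49286 + (-145/14 - 26877) = 49286 - 376423/14 = 313581/14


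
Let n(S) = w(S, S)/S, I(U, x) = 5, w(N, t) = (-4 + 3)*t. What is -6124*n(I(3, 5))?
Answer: 6124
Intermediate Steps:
w(N, t) = -t
n(S) = -1 (n(S) = (-S)/S = -1)
-6124*n(I(3, 5)) = -6124*(-1) = 6124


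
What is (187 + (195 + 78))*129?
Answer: 59340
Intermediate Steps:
(187 + (195 + 78))*129 = (187 + 273)*129 = 460*129 = 59340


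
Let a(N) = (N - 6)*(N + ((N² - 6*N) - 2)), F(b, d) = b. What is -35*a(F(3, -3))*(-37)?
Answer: 31080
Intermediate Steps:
a(N) = (-6 + N)*(-2 + N² - 5*N) (a(N) = (-6 + N)*(N + (-2 + N² - 6*N)) = (-6 + N)*(-2 + N² - 5*N))
-35*a(F(3, -3))*(-37) = -35*(12 + 3³ - 11*3² + 28*3)*(-37) = -35*(12 + 27 - 11*9 + 84)*(-37) = -35*(12 + 27 - 99 + 84)*(-37) = -35*24*(-37) = -840*(-37) = 31080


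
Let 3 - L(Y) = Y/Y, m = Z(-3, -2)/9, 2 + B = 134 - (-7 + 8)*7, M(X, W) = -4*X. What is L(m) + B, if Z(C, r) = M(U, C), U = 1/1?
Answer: 127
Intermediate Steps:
U = 1
Z(C, r) = -4 (Z(C, r) = -4*1 = -4)
B = 125 (B = -2 + (134 - (-7 + 8)*7) = -2 + (134 - 7) = -2 + 127 = 125)
m = -4/9 ≈ -0.44444
L(Y) = 2 (L(Y) = 3 - Y/Y = 3 - 1*1 = 3 - 1 = 2)
L(m) + B = 2 + 125 = 127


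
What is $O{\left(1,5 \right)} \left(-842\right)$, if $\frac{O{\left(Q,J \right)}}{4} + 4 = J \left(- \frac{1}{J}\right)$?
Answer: $16840$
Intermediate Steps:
$O{\left(Q,J \right)} = -20$ ($O{\left(Q,J \right)} = -16 + 4 J \left(- \frac{1}{J}\right) = -16 + 4 \left(-1\right) = -16 - 4 = -20$)
$O{\left(1,5 \right)} \left(-842\right) = \left(-20\right) \left(-842\right) = 16840$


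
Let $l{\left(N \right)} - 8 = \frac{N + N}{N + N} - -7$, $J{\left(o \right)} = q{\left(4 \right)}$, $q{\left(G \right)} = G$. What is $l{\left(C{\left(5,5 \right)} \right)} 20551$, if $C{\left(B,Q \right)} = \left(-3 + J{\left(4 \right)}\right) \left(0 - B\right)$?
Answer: $328816$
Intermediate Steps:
$J{\left(o \right)} = 4$
$C{\left(B,Q \right)} = - B$ ($C{\left(B,Q \right)} = \left(-3 + 4\right) \left(0 - B\right) = 1 \left(- B\right) = - B$)
$l{\left(N \right)} = 16$ ($l{\left(N \right)} = 8 + \left(\frac{N + N}{N + N} - -7\right) = 8 + \left(\frac{2 N}{2 N} + 7\right) = 8 + \left(2 N \frac{1}{2 N} + 7\right) = 8 + \left(1 + 7\right) = 8 + 8 = 16$)
$l{\left(C{\left(5,5 \right)} \right)} 20551 = 16 \cdot 20551 = 328816$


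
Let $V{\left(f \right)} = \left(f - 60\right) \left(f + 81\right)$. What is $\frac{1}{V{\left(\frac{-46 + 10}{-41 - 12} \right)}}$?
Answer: $- \frac{2809}{13610376} \approx -0.00020639$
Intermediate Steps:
$V{\left(f \right)} = \left(-60 + f\right) \left(81 + f\right)$
$\frac{1}{V{\left(\frac{-46 + 10}{-41 - 12} \right)}} = \frac{1}{-4860 + \left(\frac{-46 + 10}{-41 - 12}\right)^{2} + 21 \frac{-46 + 10}{-41 - 12}} = \frac{1}{-4860 + \left(- \frac{36}{-53}\right)^{2} + 21 \left(- \frac{36}{-53}\right)} = \frac{1}{-4860 + \left(\left(-36\right) \left(- \frac{1}{53}\right)\right)^{2} + 21 \left(\left(-36\right) \left(- \frac{1}{53}\right)\right)} = \frac{1}{-4860 + \left(\frac{36}{53}\right)^{2} + 21 \cdot \frac{36}{53}} = \frac{1}{-4860 + \frac{1296}{2809} + \frac{756}{53}} = \frac{1}{- \frac{13610376}{2809}} = - \frac{2809}{13610376}$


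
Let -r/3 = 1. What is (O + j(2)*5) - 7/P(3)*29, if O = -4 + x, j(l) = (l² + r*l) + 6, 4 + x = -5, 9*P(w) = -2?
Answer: 1841/2 ≈ 920.50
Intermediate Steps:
r = -3 (r = -3*1 = -3)
P(w) = -2/9 (P(w) = (⅑)*(-2) = -2/9)
x = -9 (x = -4 - 5 = -9)
j(l) = 6 + l² - 3*l (j(l) = (l² - 3*l) + 6 = 6 + l² - 3*l)
O = -13 (O = -4 - 9 = -13)
(O + j(2)*5) - 7/P(3)*29 = (-13 + (6 + 2² - 3*2)*5) - 7/(-2/9)*29 = (-13 + (6 + 4 - 6)*5) - 7*(-9/2)*29 = (-13 + 4*5) + (63/2)*29 = (-13 + 20) + 1827/2 = 7 + 1827/2 = 1841/2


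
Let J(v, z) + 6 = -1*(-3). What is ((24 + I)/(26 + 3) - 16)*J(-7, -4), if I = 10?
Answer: 1290/29 ≈ 44.483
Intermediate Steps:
J(v, z) = -3 (J(v, z) = -6 - 1*(-3) = -6 + 3 = -3)
((24 + I)/(26 + 3) - 16)*J(-7, -4) = ((24 + 10)/(26 + 3) - 16)*(-3) = (34/29 - 16)*(-3) = -430/29*(-3) = 1290/29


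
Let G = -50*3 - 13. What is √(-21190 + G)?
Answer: I*√21353 ≈ 146.13*I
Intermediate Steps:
G = -163 (G = -150 - 13 = -163)
√(-21190 + G) = √(-21190 - 163) = √(-21353) = I*√21353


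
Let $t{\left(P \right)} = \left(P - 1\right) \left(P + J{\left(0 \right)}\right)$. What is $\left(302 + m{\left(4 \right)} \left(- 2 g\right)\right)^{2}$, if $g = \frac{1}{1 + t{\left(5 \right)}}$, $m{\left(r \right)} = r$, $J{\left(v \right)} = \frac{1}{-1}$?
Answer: $\frac{26275876}{289} \approx 90920.0$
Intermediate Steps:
$J{\left(v \right)} = -1$
$t{\left(P \right)} = \left(-1 + P\right)^{2}$ ($t{\left(P \right)} = \left(P - 1\right) \left(P - 1\right) = \left(-1 + P\right) \left(-1 + P\right) = \left(-1 + P\right)^{2}$)
$g = \frac{1}{17}$ ($g = \frac{1}{1 + \left(1 + 5^{2} - 10\right)} = \frac{1}{1 + \left(1 + 25 - 10\right)} = \frac{1}{1 + 16} = \frac{1}{17} \approx 0.058824$)
$\left(302 + m{\left(4 \right)} \left(- 2 g\right)\right)^{2} = \left(302 + 4 \left(\left(-2\right) \frac{1}{17}\right)\right)^{2} = \left(302 + 4 \left(- \frac{2}{17}\right)\right)^{2} = \left(302 - \frac{8}{17}\right)^{2} = \left(\frac{5126}{17}\right)^{2} = \frac{26275876}{289}$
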